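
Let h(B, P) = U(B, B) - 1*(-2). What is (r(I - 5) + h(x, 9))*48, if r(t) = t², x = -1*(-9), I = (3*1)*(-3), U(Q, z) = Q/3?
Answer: 9648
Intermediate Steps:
U(Q, z) = Q/3 (U(Q, z) = Q*(⅓) = Q/3)
I = -9 (I = 3*(-3) = -9)
x = 9
h(B, P) = 2 + B/3 (h(B, P) = B/3 - 1*(-2) = B/3 + 2 = 2 + B/3)
(r(I - 5) + h(x, 9))*48 = ((-9 - 5)² + (2 + (⅓)*9))*48 = ((-14)² + (2 + 3))*48 = (196 + 5)*48 = 201*48 = 9648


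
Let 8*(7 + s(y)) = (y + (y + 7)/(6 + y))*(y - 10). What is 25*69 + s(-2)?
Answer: 13753/8 ≈ 1719.1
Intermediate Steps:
s(y) = -7 + (-10 + y)*(y + (7 + y)/(6 + y))/8 (s(y) = -7 + ((y + (y + 7)/(6 + y))*(y - 10))/8 = -7 + ((y + (7 + y)/(6 + y))*(-10 + y))/8 = -7 + ((-10 + y)*(y + (7 + y)/(6 + y)))/8 = -7 + (-10 + y)*(y + (7 + y)/(6 + y))/8)
25*69 + s(-2) = 25*69 + (-406 + (-2)**3 - 119*(-2) - 3*(-2)**2)/(8*(6 - 2)) = 1725 + (1/8)*(-406 - 8 + 238 - 3*4)/4 = 1725 + (1/8)*(1/4)*(-406 - 8 + 238 - 12) = 1725 + (1/8)*(1/4)*(-188) = 1725 - 47/8 = 13753/8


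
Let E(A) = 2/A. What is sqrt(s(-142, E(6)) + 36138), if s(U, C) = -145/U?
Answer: sqrt(728707222)/142 ≈ 190.10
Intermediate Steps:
sqrt(s(-142, E(6)) + 36138) = sqrt(-145/(-142) + 36138) = sqrt(-145*(-1/142) + 36138) = sqrt(145/142 + 36138) = sqrt(5131741/142) = sqrt(728707222)/142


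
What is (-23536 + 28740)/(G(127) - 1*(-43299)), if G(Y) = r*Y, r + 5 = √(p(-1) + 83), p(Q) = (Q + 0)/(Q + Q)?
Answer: 444046912/3637740249 - 660908*√334/3637740249 ≈ 0.11875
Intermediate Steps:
p(Q) = ½ (p(Q) = Q/((2*Q)) = Q*(1/(2*Q)) = ½)
r = -5 + √334/2 (r = -5 + √(½ + 83) = -5 + √(167/2) = -5 + √334/2 ≈ 4.1378)
G(Y) = Y*(-5 + √334/2) (G(Y) = (-5 + √334/2)*Y = Y*(-5 + √334/2))
(-23536 + 28740)/(G(127) - 1*(-43299)) = (-23536 + 28740)/((½)*127*(-10 + √334) - 1*(-43299)) = 5204/((-635 + 127*√334/2) + 43299) = 5204/(42664 + 127*√334/2)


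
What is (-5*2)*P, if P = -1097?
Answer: 10970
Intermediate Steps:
(-5*2)*P = -5*2*(-1097) = -10*(-1097) = 10970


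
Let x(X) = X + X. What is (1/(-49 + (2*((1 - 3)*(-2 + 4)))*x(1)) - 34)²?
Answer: 4888521/4225 ≈ 1157.0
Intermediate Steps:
x(X) = 2*X
(1/(-49 + (2*((1 - 3)*(-2 + 4)))*x(1)) - 34)² = (1/(-49 + (2*((1 - 3)*(-2 + 4)))*(2*1)) - 34)² = (1/(-49 + (2*(-2*2))*2) - 34)² = (1/(-49 + (2*(-4))*2) - 34)² = (1/(-49 - 8*2) - 34)² = (1/(-49 - 16) - 34)² = (1/(-65) - 34)² = (-1/65 - 34)² = (-2211/65)² = 4888521/4225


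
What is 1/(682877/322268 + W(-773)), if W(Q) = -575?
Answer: -322268/184621223 ≈ -0.0017456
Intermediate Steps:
1/(682877/322268 + W(-773)) = 1/(682877/322268 - 575) = 1/(-184621223/322268) = -322268/184621223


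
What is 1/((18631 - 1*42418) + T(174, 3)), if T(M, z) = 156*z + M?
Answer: -1/23145 ≈ -4.3206e-5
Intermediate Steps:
T(M, z) = M + 156*z
1/((18631 - 1*42418) + T(174, 3)) = 1/((18631 - 1*42418) + (174 + 156*3)) = 1/((18631 - 42418) + (174 + 468)) = 1/(-23787 + 642) = 1/(-23145) = -1/23145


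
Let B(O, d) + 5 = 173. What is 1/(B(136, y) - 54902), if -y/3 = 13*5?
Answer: -1/54734 ≈ -1.8270e-5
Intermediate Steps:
y = -195 (y = -39*5 = -3*65 = -195)
B(O, d) = 168 (B(O, d) = -5 + 173 = 168)
1/(B(136, y) - 54902) = 1/(168 - 54902) = 1/(-54734) = -1/54734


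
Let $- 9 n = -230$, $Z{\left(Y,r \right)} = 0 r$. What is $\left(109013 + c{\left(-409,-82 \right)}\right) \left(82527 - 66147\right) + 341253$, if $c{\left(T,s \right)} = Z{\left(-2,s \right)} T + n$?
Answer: $1786392793$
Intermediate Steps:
$Z{\left(Y,r \right)} = 0$
$n = \frac{230}{9}$ ($n = \left(- \frac{1}{9}\right) \left(-230\right) = \frac{230}{9} \approx 25.556$)
$c{\left(T,s \right)} = \frac{230}{9}$ ($c{\left(T,s \right)} = 0 T + \frac{230}{9} = 0 + \frac{230}{9} = \frac{230}{9}$)
$\left(109013 + c{\left(-409,-82 \right)}\right) \left(82527 - 66147\right) + 341253 = \left(109013 + \frac{230}{9}\right) \left(82527 - 66147\right) + 341253 = \frac{981347}{9} \cdot 16380 + 341253 = 1786051540 + 341253 = 1786392793$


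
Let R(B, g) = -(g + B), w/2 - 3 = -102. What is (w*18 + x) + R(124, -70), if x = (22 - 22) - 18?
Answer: -3636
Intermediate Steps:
w = -198 (w = 6 + 2*(-102) = 6 - 204 = -198)
x = -18 (x = 0 - 18 = -18)
R(B, g) = -B - g (R(B, g) = -(B + g) = -B - g)
(w*18 + x) + R(124, -70) = (-198*18 - 18) + (-1*124 - 1*(-70)) = (-3564 - 18) + (-124 + 70) = -3582 - 54 = -3636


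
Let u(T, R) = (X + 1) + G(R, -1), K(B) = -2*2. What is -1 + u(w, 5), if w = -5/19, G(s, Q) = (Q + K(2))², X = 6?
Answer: 31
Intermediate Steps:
K(B) = -4
G(s, Q) = (-4 + Q)² (G(s, Q) = (Q - 4)² = (-4 + Q)²)
w = -5/19 (w = -5*1/19 = -5/19 ≈ -0.26316)
u(T, R) = 32 (u(T, R) = (6 + 1) + (-4 - 1)² = 7 + (-5)² = 7 + 25 = 32)
-1 + u(w, 5) = -1 + 32 = 31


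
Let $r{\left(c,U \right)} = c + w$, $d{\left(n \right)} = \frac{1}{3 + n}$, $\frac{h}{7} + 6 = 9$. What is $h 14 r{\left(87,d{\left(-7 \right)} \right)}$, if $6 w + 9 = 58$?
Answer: $27979$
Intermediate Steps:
$w = \frac{49}{6}$ ($w = - \frac{3}{2} + \frac{1}{6} \cdot 58 = - \frac{3}{2} + \frac{29}{3} = \frac{49}{6} \approx 8.1667$)
$h = 21$ ($h = -42 + 7 \cdot 9 = -42 + 63 = 21$)
$r{\left(c,U \right)} = \frac{49}{6} + c$ ($r{\left(c,U \right)} = c + \frac{49}{6} = \frac{49}{6} + c$)
$h 14 r{\left(87,d{\left(-7 \right)} \right)} = 21 \cdot 14 \left(\frac{49}{6} + 87\right) = 294 \cdot \frac{571}{6} = 27979$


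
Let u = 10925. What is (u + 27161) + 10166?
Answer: 48252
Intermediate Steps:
(u + 27161) + 10166 = (10925 + 27161) + 10166 = 38086 + 10166 = 48252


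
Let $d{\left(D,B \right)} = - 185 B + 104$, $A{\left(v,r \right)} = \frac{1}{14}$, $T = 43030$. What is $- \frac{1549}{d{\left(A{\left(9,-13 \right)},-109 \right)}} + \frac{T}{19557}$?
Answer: $\frac{841881277}{396400833} \approx 2.1238$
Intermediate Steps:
$A{\left(v,r \right)} = \frac{1}{14}$
$d{\left(D,B \right)} = 104 - 185 B$
$- \frac{1549}{d{\left(A{\left(9,-13 \right)},-109 \right)}} + \frac{T}{19557} = - \frac{1549}{104 - -20165} + \frac{43030}{19557} = - \frac{1549}{104 + 20165} + 43030 \cdot \frac{1}{19557} = - \frac{1549}{20269} + \frac{43030}{19557} = \frac{841881277}{396400833}$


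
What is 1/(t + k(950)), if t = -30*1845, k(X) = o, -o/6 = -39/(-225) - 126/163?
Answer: -4075/225536588 ≈ -1.8068e-5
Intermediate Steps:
o = 14662/4075 (o = -6*(-39/(-225) - 126/163) = -6*(-39*(-1/225) - 126*1/163) = -6*(13/75 - 126/163) = -6*(-7331/12225) = 14662/4075 ≈ 3.5980)
k(X) = 14662/4075
t = -55350
1/(t + k(950)) = 1/(-55350 + 14662/4075) = 1/(-225536588/4075) = -4075/225536588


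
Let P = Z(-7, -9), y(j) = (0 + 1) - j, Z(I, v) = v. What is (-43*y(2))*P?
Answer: -387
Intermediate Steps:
y(j) = 1 - j
P = -9
(-43*y(2))*P = -43*(1 - 1*2)*(-9) = -43*(1 - 2)*(-9) = -43*(-1)*(-9) = 43*(-9) = -387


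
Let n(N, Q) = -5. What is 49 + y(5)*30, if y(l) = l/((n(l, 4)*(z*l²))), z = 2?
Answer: 242/5 ≈ 48.400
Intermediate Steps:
y(l) = -1/(10*l) (y(l) = l/((-10*l²)) = l*(-1/(10*l²)) = -1/(10*l))
49 + y(5)*30 = 49 - ⅒/5*30 = 49 - ⅒*⅕*30 = 49 - 1/50*30 = 49 - ⅗ = 242/5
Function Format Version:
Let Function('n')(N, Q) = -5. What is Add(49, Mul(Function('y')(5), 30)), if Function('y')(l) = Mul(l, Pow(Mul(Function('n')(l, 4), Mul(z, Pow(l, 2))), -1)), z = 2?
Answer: Rational(242, 5) ≈ 48.400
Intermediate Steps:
Function('y')(l) = Mul(Rational(-1, 10), Pow(l, -1)) (Function('y')(l) = Mul(l, Pow(Mul(-5, Mul(2, Pow(l, 2))), -1)) = Mul(l, Pow(Mul(-10, Pow(l, 2)), -1)) = Mul(l, Mul(Rational(-1, 10), Pow(l, -2))) = Mul(Rational(-1, 10), Pow(l, -1)))
Add(49, Mul(Function('y')(5), 30)) = Add(49, Mul(Mul(Rational(-1, 10), Pow(5, -1)), 30)) = Add(49, Mul(Mul(Rational(-1, 10), Rational(1, 5)), 30)) = Add(49, Mul(Rational(-1, 50), 30)) = Add(49, Rational(-3, 5)) = Rational(242, 5)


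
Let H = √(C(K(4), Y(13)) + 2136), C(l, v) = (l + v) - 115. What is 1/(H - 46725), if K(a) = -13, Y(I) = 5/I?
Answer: -202475/9460635672 - √37713/9460635672 ≈ -2.1422e-5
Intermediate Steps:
C(l, v) = -115 + l + v
H = 3*√37713/13 (H = √((-115 - 13 + 5/13) + 2136) = √(-1659/13 + 2136) = √(26109/13) = 3*√37713/13 ≈ 44.815)
1/(H - 46725) = 1/(3*√37713/13 - 46725) = 1/(-46725 + 3*√37713/13)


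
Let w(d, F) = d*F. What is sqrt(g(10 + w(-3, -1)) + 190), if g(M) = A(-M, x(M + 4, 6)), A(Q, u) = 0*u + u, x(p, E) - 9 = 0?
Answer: sqrt(199) ≈ 14.107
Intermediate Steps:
x(p, E) = 9 (x(p, E) = 9 + 0 = 9)
w(d, F) = F*d
A(Q, u) = u (A(Q, u) = 0 + u = u)
g(M) = 9
sqrt(g(10 + w(-3, -1)) + 190) = sqrt(9 + 190) = sqrt(199)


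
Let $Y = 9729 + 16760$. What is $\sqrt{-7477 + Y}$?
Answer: $14 \sqrt{97} \approx 137.88$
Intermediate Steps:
$Y = 26489$
$\sqrt{-7477 + Y} = \sqrt{-7477 + 26489} = \sqrt{19012} = 14 \sqrt{97}$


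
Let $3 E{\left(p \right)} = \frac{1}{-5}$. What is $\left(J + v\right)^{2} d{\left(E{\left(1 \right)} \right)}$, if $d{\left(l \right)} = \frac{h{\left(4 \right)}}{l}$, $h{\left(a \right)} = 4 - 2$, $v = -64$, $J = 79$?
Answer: $-6750$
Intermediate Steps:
$h{\left(a \right)} = 2$ ($h{\left(a \right)} = 4 - 2 = 2$)
$E{\left(p \right)} = - \frac{1}{15}$ ($E{\left(p \right)} = \frac{1}{3 \left(-5\right)} = \frac{1}{3} \left(- \frac{1}{5}\right) = - \frac{1}{15}$)
$d{\left(l \right)} = \frac{2}{l}$
$\left(J + v\right)^{2} d{\left(E{\left(1 \right)} \right)} = \left(79 - 64\right)^{2} \frac{2}{- \frac{1}{15}} = 15^{2} \cdot 2 \left(-15\right) = 225 \left(-30\right) = -6750$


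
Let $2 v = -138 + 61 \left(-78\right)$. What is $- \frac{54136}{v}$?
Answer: $\frac{6767}{306} \approx 22.114$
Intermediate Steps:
$v = -2448$ ($v = \frac{-138 + 61 \left(-78\right)}{2} = \frac{-138 - 4758}{2} = \frac{1}{2} \left(-4896\right) = -2448$)
$- \frac{54136}{v} = - \frac{54136}{-2448} = \left(-54136\right) \left(- \frac{1}{2448}\right) = \frac{6767}{306}$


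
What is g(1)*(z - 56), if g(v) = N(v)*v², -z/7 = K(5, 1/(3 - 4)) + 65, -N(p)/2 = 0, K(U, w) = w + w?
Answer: 0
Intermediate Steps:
K(U, w) = 2*w
N(p) = 0 (N(p) = -2*0 = 0)
z = -441 (z = -7*(2/(3 - 4) + 65) = -7*(2/(-1) + 65) = -7*(2*(-1) + 65) = -7*(-2 + 65) = -7*63 = -441)
g(v) = 0 (g(v) = 0*v² = 0)
g(1)*(z - 56) = 0*(-441 - 56) = 0*(-497) = 0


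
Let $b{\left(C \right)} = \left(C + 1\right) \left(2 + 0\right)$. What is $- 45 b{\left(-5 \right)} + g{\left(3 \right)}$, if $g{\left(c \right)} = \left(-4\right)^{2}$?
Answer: $376$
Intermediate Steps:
$g{\left(c \right)} = 16$
$b{\left(C \right)} = 2 + 2 C$ ($b{\left(C \right)} = \left(1 + C\right) 2 = 2 + 2 C$)
$- 45 b{\left(-5 \right)} + g{\left(3 \right)} = - 45 \left(2 + 2 \left(-5\right)\right) + 16 = - 45 \left(2 - 10\right) + 16 = \left(-45\right) \left(-8\right) + 16 = 360 + 16 = 376$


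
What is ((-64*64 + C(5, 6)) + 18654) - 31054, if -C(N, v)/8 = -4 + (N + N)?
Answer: -16544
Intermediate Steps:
C(N, v) = 32 - 16*N (C(N, v) = -8*(-4 + (N + N)) = -8*(-4 + 2*N) = 32 - 16*N)
((-64*64 + C(5, 6)) + 18654) - 31054 = ((-64*64 + (32 - 16*5)) + 18654) - 31054 = ((-4096 + (32 - 80)) + 18654) - 31054 = ((-4096 - 48) + 18654) - 31054 = (-4144 + 18654) - 31054 = 14510 - 31054 = -16544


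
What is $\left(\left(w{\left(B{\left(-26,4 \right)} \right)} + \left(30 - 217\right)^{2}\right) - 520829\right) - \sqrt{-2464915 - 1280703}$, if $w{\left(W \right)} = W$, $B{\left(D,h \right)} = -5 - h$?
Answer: $-485869 - i \sqrt{3745618} \approx -4.8587 \cdot 10^{5} - 1935.4 i$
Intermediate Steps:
$\left(\left(w{\left(B{\left(-26,4 \right)} \right)} + \left(30 - 217\right)^{2}\right) - 520829\right) - \sqrt{-2464915 - 1280703} = \left(\left(\left(-5 - 4\right) + \left(30 - 217\right)^{2}\right) - 520829\right) - \sqrt{-2464915 - 1280703} = \left(\left(\left(-5 - 4\right) + \left(-187\right)^{2}\right) - 520829\right) - \sqrt{-3745618} = \left(\left(-9 + 34969\right) - 520829\right) - i \sqrt{3745618} = \left(34960 - 520829\right) - i \sqrt{3745618} = -485869 - i \sqrt{3745618}$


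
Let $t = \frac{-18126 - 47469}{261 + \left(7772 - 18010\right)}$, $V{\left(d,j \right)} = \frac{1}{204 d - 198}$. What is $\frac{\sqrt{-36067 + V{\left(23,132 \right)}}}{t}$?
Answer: $\frac{9977 i \sqrt{728410425918}}{294783930} \approx 28.886 i$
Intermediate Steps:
$V{\left(d,j \right)} = \frac{1}{-198 + 204 d}$
$t = \frac{65595}{9977}$ ($t = - \frac{65595}{261 - 10238} = - \frac{65595}{-9977} = \left(-65595\right) \left(- \frac{1}{9977}\right) = \frac{65595}{9977} \approx 6.5746$)
$\frac{\sqrt{-36067 + V{\left(23,132 \right)}}}{t} = \frac{\sqrt{-36067 + \frac{1}{6 \left(-33 + 34 \cdot 23\right)}}}{\frac{65595}{9977}} = \sqrt{-36067 + \frac{1}{6 \left(-33 + 782\right)}} \frac{9977}{65595} = \sqrt{-36067 + \frac{1}{6 \cdot 749}} \cdot \frac{9977}{65595} = \sqrt{-36067 + \frac{1}{6} \cdot \frac{1}{749}} \cdot \frac{9977}{65595} = \sqrt{-36067 + \frac{1}{4494}} \cdot \frac{9977}{65595} = \sqrt{- \frac{162085097}{4494}} \cdot \frac{9977}{65595} = \frac{i \sqrt{728410425918}}{4494} \cdot \frac{9977}{65595} = \frac{9977 i \sqrt{728410425918}}{294783930}$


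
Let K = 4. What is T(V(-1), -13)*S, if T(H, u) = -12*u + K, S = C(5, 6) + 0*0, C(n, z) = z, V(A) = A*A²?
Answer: 960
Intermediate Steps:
V(A) = A³
S = 6 (S = 6 + 0*0 = 6 + 0 = 6)
T(H, u) = 4 - 12*u (T(H, u) = -12*u + 4 = 4 - 12*u)
T(V(-1), -13)*S = (4 - 12*(-13))*6 = (4 + 156)*6 = 160*6 = 960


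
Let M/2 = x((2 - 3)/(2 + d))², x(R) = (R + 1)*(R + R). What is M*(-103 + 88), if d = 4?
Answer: -125/54 ≈ -2.3148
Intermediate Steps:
x(R) = 2*R*(1 + R) (x(R) = (1 + R)*(2*R) = 2*R*(1 + R))
M = 25/162 (M = 2*(2*((2 - 3)/(2 + 4))*(1 + (2 - 3)/(2 + 4)))² = 2*(2*(-1/6)*(1 - 1/6))² = 2*(2*(-1*⅙)*(1 - 1*⅙))² = 2*(2*(-⅙)*(1 - ⅙))² = 2*(2*(-⅙)*(⅚))² = 2*(-5/18)² = 2*(25/324) = 25/162 ≈ 0.15432)
M*(-103 + 88) = 25*(-103 + 88)/162 = (25/162)*(-15) = -125/54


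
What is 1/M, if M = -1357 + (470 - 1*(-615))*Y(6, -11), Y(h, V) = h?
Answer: 1/5153 ≈ 0.00019406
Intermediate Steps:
M = 5153 (M = -1357 + (470 - 1*(-615))*6 = -1357 + (470 + 615)*6 = -1357 + 1085*6 = -1357 + 6510 = 5153)
1/M = 1/5153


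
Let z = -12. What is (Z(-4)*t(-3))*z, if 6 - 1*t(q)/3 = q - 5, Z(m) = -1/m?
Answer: -126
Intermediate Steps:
t(q) = 33 - 3*q (t(q) = 18 - 3*(q - 5) = 18 - 3*(-5 + q) = 18 + (15 - 3*q) = 33 - 3*q)
(Z(-4)*t(-3))*z = ((-1/(-4))*(33 - 3*(-3)))*(-12) = ((-1*(-¼))*(33 + 9))*(-12) = ((¼)*42)*(-12) = (21/2)*(-12) = -126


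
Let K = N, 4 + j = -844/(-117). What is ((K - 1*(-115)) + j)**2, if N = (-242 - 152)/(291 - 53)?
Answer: 2633609665600/193849929 ≈ 13586.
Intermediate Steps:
j = 376/117 (j = -4 - 844/(-117) = -4 - 844*(-1/117) = -4 + 844/117 = 376/117 ≈ 3.2137)
N = -197/119 (N = -394/238 = -394*1/238 = -197/119 ≈ -1.6555)
K = -197/119 ≈ -1.6555
((K - 1*(-115)) + j)**2 = ((-197/119 - 1*(-115)) + 376/117)**2 = ((-197/119 + 115) + 376/117)**2 = (13488/119 + 376/117)**2 = (1622840/13923)**2 = 2633609665600/193849929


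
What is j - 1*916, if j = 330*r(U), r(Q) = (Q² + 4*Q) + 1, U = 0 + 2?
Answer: 3374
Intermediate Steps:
U = 2
r(Q) = 1 + Q² + 4*Q
j = 4290 (j = 330*(1 + 2² + 4*2) = 330*(1 + 4 + 8) = 330*13 = 4290)
j - 1*916 = 4290 - 1*916 = 4290 - 916 = 3374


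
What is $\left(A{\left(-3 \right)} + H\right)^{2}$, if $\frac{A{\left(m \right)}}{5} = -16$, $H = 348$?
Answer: $71824$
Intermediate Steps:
$A{\left(m \right)} = -80$ ($A{\left(m \right)} = 5 \left(-16\right) = -80$)
$\left(A{\left(-3 \right)} + H\right)^{2} = \left(-80 + 348\right)^{2} = 268^{2} = 71824$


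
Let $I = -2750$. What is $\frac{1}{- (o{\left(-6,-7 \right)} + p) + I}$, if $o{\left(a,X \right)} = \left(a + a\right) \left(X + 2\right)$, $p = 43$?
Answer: $- \frac{1}{2853} \approx -0.00035051$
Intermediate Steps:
$o{\left(a,X \right)} = 2 a \left(2 + X\right)$
$\frac{1}{- (o{\left(-6,-7 \right)} + p) + I} = \frac{1}{- (2 \left(-6\right) \left(2 - 7\right) + 43) - 2750} = \frac{1}{- (2 \left(-6\right) \left(-5\right) + 43) - 2750} = \frac{1}{- (60 + 43) - 2750} = \frac{1}{\left(-1\right) 103 - 2750} = \frac{1}{-103 - 2750} = \frac{1}{-2853} = - \frac{1}{2853}$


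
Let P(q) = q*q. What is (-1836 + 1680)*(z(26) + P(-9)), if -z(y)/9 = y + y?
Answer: 60372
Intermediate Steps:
z(y) = -18*y (z(y) = -9*(y + y) = -18*y)
P(q) = q²
(-1836 + 1680)*(z(26) + P(-9)) = (-1836 + 1680)*(-18*26 + (-9)²) = -156*(-468 + 81) = -156*(-387) = 60372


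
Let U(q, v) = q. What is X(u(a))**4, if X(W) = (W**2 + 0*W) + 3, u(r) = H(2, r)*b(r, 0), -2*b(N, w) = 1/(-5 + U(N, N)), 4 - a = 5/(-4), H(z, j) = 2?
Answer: 130321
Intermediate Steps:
a = 21/4 (a = 4 - 5/(-4) = 4 - 5*(-1)/4 = 4 - 1*(-5/4) = 4 + 5/4 = 21/4 ≈ 5.2500)
b(N, w) = -1/(2*(-5 + N))
u(r) = -2/(-10 + 2*r) (u(r) = 2*(-1/(-10 + 2*r)) = -2/(-10 + 2*r))
X(W) = 3 + W**2 (X(W) = (W**2 + 0) + 3 = W**2 + 3 = 3 + W**2)
X(u(a))**4 = (3 + (-1/(-5 + 21/4))**2)**4 = (3 + (-1/1/4)**2)**4 = (3 + (-1*4)**2)**4 = (3 + (-4)**2)**4 = (3 + 16)**4 = 19**4 = 130321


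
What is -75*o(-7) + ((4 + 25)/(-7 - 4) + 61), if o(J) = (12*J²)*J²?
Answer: -23769258/11 ≈ -2.1608e+6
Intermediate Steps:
o(J) = 12*J⁴
-75*o(-7) + ((4 + 25)/(-7 - 4) + 61) = -900*(-7)⁴ + ((4 + 25)/(-7 - 4) + 61) = -900*2401 + (29/(-11) + 61) = -75*28812 + (29*(-1/11) + 61) = -2160900 + (-29/11 + 61) = -2160900 + 642/11 = -23769258/11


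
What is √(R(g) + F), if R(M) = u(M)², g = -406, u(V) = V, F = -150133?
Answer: 13*√87 ≈ 121.26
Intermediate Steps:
R(M) = M²
√(R(g) + F) = √((-406)² - 150133) = √(164836 - 150133) = √14703 = 13*√87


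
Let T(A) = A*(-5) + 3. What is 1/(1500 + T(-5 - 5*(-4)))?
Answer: 1/1428 ≈ 0.00070028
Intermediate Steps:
T(A) = 3 - 5*A (T(A) = -5*A + 3 = 3 - 5*A)
1/(1500 + T(-5 - 5*(-4))) = 1/(1500 + (3 - 5*(-5 - 5*(-4)))) = 1/(1500 + (3 - 5*(-5 + 20))) = 1/(1500 + (3 - 5*15)) = 1/(1500 + (3 - 75)) = 1/(1500 - 72) = 1/1428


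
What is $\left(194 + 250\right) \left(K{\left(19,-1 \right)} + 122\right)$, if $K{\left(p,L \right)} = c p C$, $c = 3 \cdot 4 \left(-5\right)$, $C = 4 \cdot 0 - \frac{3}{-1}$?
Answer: $-1464312$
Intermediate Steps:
$C = 3$ ($C = 0 - -3 = 0 + 3 = 3$)
$c = -60$ ($c = 12 \left(-5\right) = -60$)
$K{\left(p,L \right)} = - 180 p$ ($K{\left(p,L \right)} = - 60 p 3 = - 180 p$)
$\left(194 + 250\right) \left(K{\left(19,-1 \right)} + 122\right) = \left(194 + 250\right) \left(\left(-180\right) 19 + 122\right) = 444 \left(-3420 + 122\right) = 444 \left(-3298\right) = -1464312$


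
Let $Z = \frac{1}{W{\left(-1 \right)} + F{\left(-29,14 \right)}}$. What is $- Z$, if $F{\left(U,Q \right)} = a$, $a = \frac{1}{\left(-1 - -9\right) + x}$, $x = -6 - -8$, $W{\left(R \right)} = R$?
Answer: $\frac{10}{9} \approx 1.1111$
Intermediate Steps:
$x = 2$ ($x = -6 + 8 = 2$)
$a = \frac{1}{10}$ ($a = \frac{1}{\left(-1 - -9\right) + 2} = \frac{1}{\left(-1 + 9\right) + 2} = \frac{1}{8 + 2} = \frac{1}{10} \approx 0.1$)
$F{\left(U,Q \right)} = \frac{1}{10}$
$Z = - \frac{10}{9}$ ($Z = \frac{1}{-1 + \frac{1}{10}} = \frac{1}{- \frac{9}{10}} = - \frac{10}{9} \approx -1.1111$)
$- Z = \left(-1\right) \left(- \frac{10}{9}\right) = \frac{10}{9}$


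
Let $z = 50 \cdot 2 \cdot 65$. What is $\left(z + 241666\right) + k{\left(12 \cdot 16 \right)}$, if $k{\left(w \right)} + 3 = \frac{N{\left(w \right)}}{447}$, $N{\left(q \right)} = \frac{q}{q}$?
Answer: $\frac{110928862}{447} \approx 2.4816 \cdot 10^{5}$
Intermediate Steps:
$N{\left(q \right)} = 1$
$k{\left(w \right)} = - \frac{1340}{447}$ ($k{\left(w \right)} = -3 + 1 \cdot \frac{1}{447} = -3 + \frac{1}{447} = - \frac{1340}{447}$)
$z = 6500$ ($z = 100 \cdot 65 = 6500$)
$\left(z + 241666\right) + k{\left(12 \cdot 16 \right)} = \left(6500 + 241666\right) - \frac{1340}{447} = 248166 - \frac{1340}{447} = \frac{110928862}{447}$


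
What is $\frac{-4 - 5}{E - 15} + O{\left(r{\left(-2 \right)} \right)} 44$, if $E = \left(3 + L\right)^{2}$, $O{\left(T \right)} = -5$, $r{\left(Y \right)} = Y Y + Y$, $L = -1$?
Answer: $- \frac{2411}{11} \approx -219.18$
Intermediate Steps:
$r{\left(Y \right)} = Y + Y^{2}$ ($r{\left(Y \right)} = Y^{2} + Y = Y + Y^{2}$)
$E = 4$ ($E = \left(3 - 1\right)^{2} = 2^{2} = 4$)
$\frac{-4 - 5}{E - 15} + O{\left(r{\left(-2 \right)} \right)} 44 = \frac{-4 - 5}{4 - 15} - 220 = - \frac{9}{-11} - 220 = \left(-9\right) \left(- \frac{1}{11}\right) - 220 = \frac{9}{11} - 220 = - \frac{2411}{11}$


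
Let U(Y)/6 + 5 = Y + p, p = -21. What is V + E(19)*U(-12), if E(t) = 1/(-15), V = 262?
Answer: 1386/5 ≈ 277.20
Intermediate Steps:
U(Y) = -156 + 6*Y (U(Y) = -30 + 6*(Y - 21) = -30 + 6*(-21 + Y) = -30 + (-126 + 6*Y) = -156 + 6*Y)
E(t) = -1/15
V + E(19)*U(-12) = 262 - (-156 + 6*(-12))/15 = 262 - (-156 - 72)/15 = 262 - 1/15*(-228) = 262 + 76/5 = 1386/5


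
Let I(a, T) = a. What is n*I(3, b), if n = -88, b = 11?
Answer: -264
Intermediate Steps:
n*I(3, b) = -88*3 = -264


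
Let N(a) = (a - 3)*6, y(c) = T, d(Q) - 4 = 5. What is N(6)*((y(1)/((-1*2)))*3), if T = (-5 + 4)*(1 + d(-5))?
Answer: 270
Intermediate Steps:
d(Q) = 9 (d(Q) = 4 + 5 = 9)
T = -10 (T = (-5 + 4)*(1 + 9) = -1*10 = -10)
y(c) = -10
N(a) = -18 + 6*a (N(a) = (-3 + a)*6 = -18 + 6*a)
N(6)*((y(1)/((-1*2)))*3) = (-18 + 6*6)*((-10/(-1*2))*3) = (-18 + 36)*((-10/(-2))*3) = 18*(-1/2*(-10)*3) = 18*(5*3) = 18*15 = 270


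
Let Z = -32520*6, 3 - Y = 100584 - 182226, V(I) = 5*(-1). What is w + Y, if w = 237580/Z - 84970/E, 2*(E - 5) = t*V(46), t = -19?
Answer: 5465088211/68292 ≈ 80025.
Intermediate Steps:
V(I) = -5
E = 105/2 (E = 5 + (-19*(-5))/2 = 5 + (½)*95 = 5 + 95/2 = 105/2 ≈ 52.500)
Y = 81645 (Y = 3 - (100584 - 182226) = 3 - 1*(-81642) = 3 + 81642 = 81645)
Z = -195120
w = -110612129/68292 (w = 237580/(-195120) - 84970/105/2 = 237580*(-1/195120) - 84970*2/105 = -11879/9756 - 33988/21 = -110612129/68292 ≈ -1619.7)
w + Y = -110612129/68292 + 81645 = 5465088211/68292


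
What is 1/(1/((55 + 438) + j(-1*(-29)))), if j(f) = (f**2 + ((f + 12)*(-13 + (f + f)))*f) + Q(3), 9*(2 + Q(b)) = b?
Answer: 164512/3 ≈ 54837.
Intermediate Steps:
Q(b) = -2 + b/9
j(f) = -5/3 + f**2 + f*(-13 + 2*f)*(12 + f) (j(f) = (f**2 + ((f + 12)*(-13 + (f + f)))*f) + (-2 + (1/9)*3) = (f**2 + ((12 + f)*(-13 + 2*f))*f) + (-2 + 1/3) = (f**2 + ((-13 + 2*f)*(12 + f))*f) - 5/3 = (f**2 + f*(-13 + 2*f)*(12 + f)) - 5/3 = -5/3 + f**2 + f*(-13 + 2*f)*(12 + f))
1/(1/((55 + 438) + j(-1*(-29)))) = 1/(1/((55 + 438) + (-5/3 - (-156)*(-29) + 2*(-1*(-29))**3 + 12*(-1*(-29))**2))) = 1/(1/(493 + (-5/3 - 156*29 + 2*29**3 + 12*29**2))) = 1/(1/(493 + (-5/3 - 4524 + 2*24389 + 12*841))) = 1/(1/(493 + (-5/3 - 4524 + 48778 + 10092))) = 1/(1/(493 + 163033/3)) = 1/(1/(164512/3)) = 1/(3/164512) = 164512/3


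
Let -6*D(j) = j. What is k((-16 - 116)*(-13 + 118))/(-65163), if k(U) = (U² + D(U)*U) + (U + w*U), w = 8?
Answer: -7617060/3103 ≈ -2454.7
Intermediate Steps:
D(j) = -j/6
k(U) = 9*U + 5*U²/6 (k(U) = (U² + (-U/6)*U) + (U + 8*U) = (U² - U²/6) + 9*U = 5*U²/6 + 9*U = 9*U + 5*U²/6)
k((-16 - 116)*(-13 + 118))/(-65163) = (((-16 - 116)*(-13 + 118))*(54 + 5*((-16 - 116)*(-13 + 118)))/6)/(-65163) = ((-132*105)*(54 + 5*(-132*105))/6)*(-1/65163) = ((⅙)*(-13860)*(54 + 5*(-13860)))*(-1/65163) = ((⅙)*(-13860)*(54 - 69300))*(-1/65163) = ((⅙)*(-13860)*(-69246))*(-1/65163) = 159958260*(-1/65163) = -7617060/3103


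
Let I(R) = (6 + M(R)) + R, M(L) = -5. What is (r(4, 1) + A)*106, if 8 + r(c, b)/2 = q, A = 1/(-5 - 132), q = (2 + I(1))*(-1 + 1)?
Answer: -232458/137 ≈ -1696.8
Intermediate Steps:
I(R) = 1 + R (I(R) = (6 - 5) + R = 1 + R)
q = 0 (q = (2 + (1 + 1))*(-1 + 1) = (2 + 2)*0 = 4*0 = 0)
A = -1/137 (A = 1/(-137) = -1/137 ≈ -0.0072993)
r(c, b) = -16 (r(c, b) = -16 + 2*0 = -16 + 0 = -16)
(r(4, 1) + A)*106 = (-16 - 1/137)*106 = -2193/137*106 = -232458/137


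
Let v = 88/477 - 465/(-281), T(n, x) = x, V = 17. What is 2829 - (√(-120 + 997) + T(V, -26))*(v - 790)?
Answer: -2367519449/134037 + 105642697*√877/134037 ≈ 5677.6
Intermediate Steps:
v = 246533/134037 (v = 88*(1/477) - 465*(-1/281) = 88/477 + 465/281 = 246533/134037 ≈ 1.8393)
2829 - (√(-120 + 997) + T(V, -26))*(v - 790) = 2829 - (√(-120 + 997) - 26)*(246533/134037 - 790) = 2829 - (√877 - 26)*(-105642697)/134037 = 2829 - (-26 + √877)*(-105642697)/134037 = 2829 - (2746710122/134037 - 105642697*√877/134037) = 2829 + (-2746710122/134037 + 105642697*√877/134037) = -2367519449/134037 + 105642697*√877/134037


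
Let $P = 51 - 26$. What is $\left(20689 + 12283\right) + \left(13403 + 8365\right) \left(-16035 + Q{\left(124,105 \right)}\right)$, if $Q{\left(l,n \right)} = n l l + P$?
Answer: $34795527932$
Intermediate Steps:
$P = 25$
$Q{\left(l,n \right)} = 25 + n l^{2}$ ($Q{\left(l,n \right)} = n l l + 25 = l n l + 25 = n l^{2} + 25 = 25 + n l^{2}$)
$\left(20689 + 12283\right) + \left(13403 + 8365\right) \left(-16035 + Q{\left(124,105 \right)}\right) = \left(20689 + 12283\right) + \left(13403 + 8365\right) \left(-16035 + \left(25 + 105 \cdot 124^{2}\right)\right) = 32972 + 21768 \left(-16035 + \left(25 + 105 \cdot 15376\right)\right) = 32972 + 21768 \left(-16035 + \left(25 + 1614480\right)\right) = 32972 + 21768 \left(-16035 + 1614505\right) = 32972 + 21768 \cdot 1598470 = 32972 + 34795494960 = 34795527932$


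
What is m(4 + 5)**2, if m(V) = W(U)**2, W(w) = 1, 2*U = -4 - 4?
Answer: 1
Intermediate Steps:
U = -4 (U = (-4 - 4)/2 = (1/2)*(-8) = -4)
m(V) = 1 (m(V) = 1**2 = 1)
m(4 + 5)**2 = 1**2 = 1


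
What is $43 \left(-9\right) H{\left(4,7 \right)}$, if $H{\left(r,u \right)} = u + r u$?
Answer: $-13545$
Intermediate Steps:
$43 \left(-9\right) H{\left(4,7 \right)} = 43 \left(-9\right) 7 \left(1 + 4\right) = - 387 \cdot 7 \cdot 5 = \left(-387\right) 35 = -13545$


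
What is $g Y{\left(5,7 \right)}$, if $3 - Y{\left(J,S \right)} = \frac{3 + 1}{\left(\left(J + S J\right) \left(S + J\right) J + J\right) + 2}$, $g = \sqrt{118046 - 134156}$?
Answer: $\frac{21651 i \sqrt{1790}}{2407} \approx 380.56 i$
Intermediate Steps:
$g = 3 i \sqrt{1790}$ ($g = \sqrt{-16110} = 3 i \sqrt{1790} \approx 126.93 i$)
$Y{\left(J,S \right)} = 3 - \frac{4}{2 + J + J \left(J + S\right) \left(J + J S\right)}$ ($Y{\left(J,S \right)} = 3 - \frac{3 + 1}{\left(\left(J + S J\right) \left(S + J\right) J + J\right) + 2} = 3 - \frac{4}{\left(\left(J + J S\right) \left(J + S\right) J + J\right) + 2} = 3 - \frac{4}{\left(\left(J + S\right) \left(J + J S\right) J + J\right) + 2} = 3 - \frac{4}{\left(J \left(J + S\right) \left(J + J S\right) + J\right) + 2} = 3 - \frac{4}{\left(J + J \left(J + S\right) \left(J + J S\right)\right) + 2} = 3 - \frac{4}{2 + J + J \left(J + S\right) \left(J + J S\right)}$)
$g Y{\left(5,7 \right)} = 3 i \sqrt{1790} \frac{2 + 3 \cdot 5 + 3 \cdot 5^{3} + 3 \cdot 7 \cdot 5^{2} + 3 \cdot 7 \cdot 5^{3} + 3 \cdot 5^{2} \cdot 7^{2}}{2 + 5 + 5^{3} + 7 \cdot 5^{2} + 7 \cdot 5^{3} + 5^{2} \cdot 7^{2}} = 3 i \sqrt{1790} \frac{2 + 15 + 3 \cdot 125 + 3 \cdot 7 \cdot 25 + 3 \cdot 7 \cdot 125 + 3 \cdot 25 \cdot 49}{2 + 5 + 125 + 7 \cdot 25 + 7 \cdot 125 + 25 \cdot 49} = 3 i \sqrt{1790} \frac{2 + 15 + 375 + 525 + 2625 + 3675}{2 + 5 + 125 + 175 + 875 + 1225} = 3 i \sqrt{1790} \cdot \frac{1}{2407} \cdot 7217 = 3 i \sqrt{1790} \cdot \frac{7217}{2407} = \frac{21651 i \sqrt{1790}}{2407}$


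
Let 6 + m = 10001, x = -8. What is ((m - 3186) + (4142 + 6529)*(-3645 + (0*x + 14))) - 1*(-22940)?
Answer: -38716652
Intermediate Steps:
m = 9995 (m = -6 + 10001 = 9995)
((m - 3186) + (4142 + 6529)*(-3645 + (0*x + 14))) - 1*(-22940) = ((9995 - 3186) + (4142 + 6529)*(-3645 + (0*(-8) + 14))) - 1*(-22940) = (6809 + 10671*(-3645 + (0 + 14))) + 22940 = (6809 + 10671*(-3645 + 14)) + 22940 = (6809 + 10671*(-3631)) + 22940 = (6809 - 38746401) + 22940 = -38739592 + 22940 = -38716652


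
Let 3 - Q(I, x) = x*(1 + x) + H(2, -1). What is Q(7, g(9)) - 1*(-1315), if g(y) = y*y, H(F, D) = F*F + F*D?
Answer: -5326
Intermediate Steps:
H(F, D) = F**2 + D*F
g(y) = y**2
Q(I, x) = 1 - x*(1 + x) (Q(I, x) = 3 - (x*(1 + x) + 2*(-1 + 2)) = 3 - (x*(1 + x) + 2*1) = 3 - (x*(1 + x) + 2) = 3 - (2 + x*(1 + x)) = 3 + (-2 - x*(1 + x)) = 1 - x*(1 + x))
Q(7, g(9)) - 1*(-1315) = (1 - 1*9**2 - (9**2)**2) - 1*(-1315) = (1 - 1*81 - 1*81**2) + 1315 = (1 - 81 - 1*6561) + 1315 = (1 - 81 - 6561) + 1315 = -6641 + 1315 = -5326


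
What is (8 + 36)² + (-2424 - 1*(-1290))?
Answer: 802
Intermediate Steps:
(8 + 36)² + (-2424 - 1*(-1290)) = 44² + (-2424 + 1290) = 1936 - 1134 = 802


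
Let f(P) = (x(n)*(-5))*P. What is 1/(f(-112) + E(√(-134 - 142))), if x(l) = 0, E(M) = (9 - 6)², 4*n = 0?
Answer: ⅑ ≈ 0.11111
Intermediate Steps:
n = 0 (n = (¼)*0 = 0)
E(M) = 9 (E(M) = 3² = 9)
f(P) = 0 (f(P) = (0*(-5))*P = 0*P = 0)
1/(f(-112) + E(√(-134 - 142))) = 1/(0 + 9) = 1/9 = ⅑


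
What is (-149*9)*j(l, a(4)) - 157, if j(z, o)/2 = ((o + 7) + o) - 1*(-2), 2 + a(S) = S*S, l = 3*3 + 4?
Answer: -99391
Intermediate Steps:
l = 13 (l = 9 + 4 = 13)
a(S) = -2 + S**2 (a(S) = -2 + S*S = -2 + S**2)
j(z, o) = 18 + 4*o (j(z, o) = 2*(((o + 7) + o) - 1*(-2)) = 2*(((7 + o) + o) + 2) = 2*((7 + 2*o) + 2) = 2*(9 + 2*o) = 18 + 4*o)
(-149*9)*j(l, a(4)) - 157 = (-149*9)*(18 + 4*(-2 + 4**2)) - 157 = -1341*(18 + 4*(-2 + 16)) - 157 = -1341*(18 + 4*14) - 157 = -1341*(18 + 56) - 157 = -1341*74 - 157 = -99234 - 157 = -99391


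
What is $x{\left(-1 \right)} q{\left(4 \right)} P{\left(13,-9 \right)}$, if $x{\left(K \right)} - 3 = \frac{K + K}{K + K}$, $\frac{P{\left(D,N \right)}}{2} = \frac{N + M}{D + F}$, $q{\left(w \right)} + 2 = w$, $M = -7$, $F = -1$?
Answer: $- \frac{64}{3} \approx -21.333$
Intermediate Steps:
$q{\left(w \right)} = -2 + w$
$P{\left(D,N \right)} = \frac{2 \left(-7 + N\right)}{-1 + D}$ ($P{\left(D,N \right)} = 2 \frac{N - 7}{D - 1} = 2 \frac{-7 + N}{-1 + D} = \frac{2 \left(-7 + N\right)}{-1 + D}$)
$x{\left(K \right)} = 4$ ($x{\left(K \right)} = 3 + \frac{K + K}{K + K} = 3 + \frac{2 K}{2 K} = 3 + 2 K \frac{1}{2 K} = 3 + 1 = 4$)
$x{\left(-1 \right)} q{\left(4 \right)} P{\left(13,-9 \right)} = 4 \left(-2 + 4\right) \frac{2 \left(-7 - 9\right)}{-1 + 13} = 4 \cdot 2 \cdot 2 \cdot \frac{1}{12} \left(-16\right) = 8 \cdot 2 \cdot \frac{1}{12} \left(-16\right) = 8 \left(- \frac{8}{3}\right) = - \frac{64}{3}$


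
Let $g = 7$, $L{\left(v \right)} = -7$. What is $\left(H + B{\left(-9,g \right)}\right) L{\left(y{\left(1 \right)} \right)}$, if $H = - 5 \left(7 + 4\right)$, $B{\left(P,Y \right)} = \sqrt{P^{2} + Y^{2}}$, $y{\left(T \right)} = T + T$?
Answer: $385 - 7 \sqrt{130} \approx 305.19$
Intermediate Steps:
$y{\left(T \right)} = 2 T$
$H = -55$ ($H = \left(-5\right) 11 = -55$)
$\left(H + B{\left(-9,g \right)}\right) L{\left(y{\left(1 \right)} \right)} = \left(-55 + \sqrt{\left(-9\right)^{2} + 7^{2}}\right) \left(-7\right) = \left(-55 + \sqrt{81 + 49}\right) \left(-7\right) = \left(-55 + \sqrt{130}\right) \left(-7\right) = 385 - 7 \sqrt{130}$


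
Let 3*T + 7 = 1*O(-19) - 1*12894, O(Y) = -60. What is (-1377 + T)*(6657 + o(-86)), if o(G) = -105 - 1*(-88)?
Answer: -113490880/3 ≈ -3.7830e+7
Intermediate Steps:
o(G) = -17 (o(G) = -105 + 88 = -17)
T = -12961/3 (T = -7/3 + (1*(-60) - 1*12894)/3 = -7/3 + (-60 - 12894)/3 = -7/3 + (1/3)*(-12954) = -7/3 - 4318 = -12961/3 ≈ -4320.3)
(-1377 + T)*(6657 + o(-86)) = (-1377 - 12961/3)*(6657 - 17) = -17092/3*6640 = -113490880/3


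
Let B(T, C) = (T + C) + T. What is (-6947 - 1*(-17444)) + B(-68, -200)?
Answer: 10161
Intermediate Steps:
B(T, C) = C + 2*T (B(T, C) = (C + T) + T = C + 2*T)
(-6947 - 1*(-17444)) + B(-68, -200) = (-6947 - 1*(-17444)) + (-200 + 2*(-68)) = (-6947 + 17444) + (-200 - 136) = 10497 - 336 = 10161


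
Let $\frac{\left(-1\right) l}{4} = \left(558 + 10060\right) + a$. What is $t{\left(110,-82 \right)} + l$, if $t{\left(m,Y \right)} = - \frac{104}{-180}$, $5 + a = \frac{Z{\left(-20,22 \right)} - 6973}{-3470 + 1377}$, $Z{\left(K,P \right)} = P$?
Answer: $- \frac{571362626}{13455} \approx -42465.0$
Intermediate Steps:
$a = - \frac{502}{299}$ ($a = -5 + \frac{22 - 6973}{-3470 + 1377} = -5 - \frac{6951}{-2093} = -5 - - \frac{993}{299} = -5 + \frac{993}{299} = - \frac{502}{299} \approx -1.6789$)
$t{\left(m,Y \right)} = \frac{26}{45}$ ($t{\left(m,Y \right)} = \left(-104\right) \left(- \frac{1}{180}\right) = \frac{26}{45}$)
$l = - \frac{12697120}{299}$ ($l = - 4 \left(\left(558 + 10060\right) - \frac{502}{299}\right) = - 4 \left(10618 - \frac{502}{299}\right) = \left(-4\right) \frac{3174280}{299} = - \frac{12697120}{299} \approx -42465.0$)
$t{\left(110,-82 \right)} + l = \frac{26}{45} - \frac{12697120}{299} = - \frac{571362626}{13455}$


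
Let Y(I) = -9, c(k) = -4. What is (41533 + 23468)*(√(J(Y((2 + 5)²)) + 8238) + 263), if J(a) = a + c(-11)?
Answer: 17095263 + 325005*√329 ≈ 2.2990e+7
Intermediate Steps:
J(a) = -4 + a (J(a) = a - 4 = -4 + a)
(41533 + 23468)*(√(J(Y((2 + 5)²)) + 8238) + 263) = (41533 + 23468)*(√((-4 - 9) + 8238) + 263) = 65001*(√(-13 + 8238) + 263) = 65001*(√8225 + 263) = 65001*(5*√329 + 263) = 65001*(263 + 5*√329) = 17095263 + 325005*√329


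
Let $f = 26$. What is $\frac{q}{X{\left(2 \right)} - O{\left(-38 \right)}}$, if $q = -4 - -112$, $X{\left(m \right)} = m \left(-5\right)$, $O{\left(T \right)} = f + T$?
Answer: $54$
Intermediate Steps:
$O{\left(T \right)} = 26 + T$
$X{\left(m \right)} = - 5 m$
$q = 108$ ($q = -4 + 112 = 108$)
$\frac{q}{X{\left(2 \right)} - O{\left(-38 \right)}} = \frac{108}{\left(-5\right) 2 - \left(26 - 38\right)} = \frac{108}{-10 - -12} = \frac{108}{-10 + 12} = \frac{108}{2} = 108 \cdot \frac{1}{2} = 54$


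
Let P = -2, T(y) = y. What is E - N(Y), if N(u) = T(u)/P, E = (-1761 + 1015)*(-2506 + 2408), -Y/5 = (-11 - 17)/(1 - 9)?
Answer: 292397/4 ≈ 73099.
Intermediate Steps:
Y = -35/2 (Y = -5*(-11 - 17)/(1 - 9) = -(-140)/(-8) = -(-140)*(-1)/8 = -5*7/2 = -35/2 ≈ -17.500)
E = 73108 (E = -746*(-98) = 73108)
N(u) = -u/2 (N(u) = u/(-2) = u*(-½) = -u/2)
E - N(Y) = 73108 - (-1)*(-35)/(2*2) = 73108 - 1*35/4 = 73108 - 35/4 = 292397/4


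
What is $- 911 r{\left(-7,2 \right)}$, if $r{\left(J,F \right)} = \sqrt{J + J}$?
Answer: $- 911 i \sqrt{14} \approx - 3408.6 i$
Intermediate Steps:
$r{\left(J,F \right)} = \sqrt{2} \sqrt{J}$ ($r{\left(J,F \right)} = \sqrt{2 J} = \sqrt{2} \sqrt{J}$)
$- 911 r{\left(-7,2 \right)} = - 911 \sqrt{2} \sqrt{-7} = - 911 \sqrt{2} i \sqrt{7} = - 911 i \sqrt{14}$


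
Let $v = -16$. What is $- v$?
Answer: $16$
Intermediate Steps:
$- v = \left(-1\right) \left(-16\right) = 16$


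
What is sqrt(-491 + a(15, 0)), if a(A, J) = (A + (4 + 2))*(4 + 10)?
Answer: I*sqrt(197) ≈ 14.036*I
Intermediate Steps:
a(A, J) = 84 + 14*A (a(A, J) = (A + 6)*14 = (6 + A)*14 = 84 + 14*A)
sqrt(-491 + a(15, 0)) = sqrt(-491 + (84 + 14*15)) = sqrt(-491 + (84 + 210)) = sqrt(-491 + 294) = sqrt(-197) = I*sqrt(197)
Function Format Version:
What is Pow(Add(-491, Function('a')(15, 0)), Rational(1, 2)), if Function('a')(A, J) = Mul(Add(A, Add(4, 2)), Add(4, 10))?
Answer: Mul(I, Pow(197, Rational(1, 2))) ≈ Mul(14.036, I)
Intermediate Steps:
Function('a')(A, J) = Add(84, Mul(14, A)) (Function('a')(A, J) = Mul(Add(A, 6), 14) = Mul(Add(6, A), 14) = Add(84, Mul(14, A)))
Pow(Add(-491, Function('a')(15, 0)), Rational(1, 2)) = Pow(Add(-491, Add(84, Mul(14, 15))), Rational(1, 2)) = Pow(Add(-491, Add(84, 210)), Rational(1, 2)) = Pow(Add(-491, 294), Rational(1, 2)) = Pow(-197, Rational(1, 2)) = Mul(I, Pow(197, Rational(1, 2)))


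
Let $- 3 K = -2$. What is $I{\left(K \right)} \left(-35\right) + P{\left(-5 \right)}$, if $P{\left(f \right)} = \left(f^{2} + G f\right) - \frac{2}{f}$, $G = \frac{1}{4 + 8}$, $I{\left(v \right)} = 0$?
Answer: $\frac{1499}{60} \approx 24.983$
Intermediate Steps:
$K = \frac{2}{3}$ ($K = \left(- \frac{1}{3}\right) \left(-2\right) = \frac{2}{3} \approx 0.66667$)
$G = \frac{1}{12} \approx 0.083333$
$P{\left(f \right)} = f^{2} - \frac{2}{f} + \frac{f}{12}$ ($P{\left(f \right)} = \left(f^{2} + \frac{f}{12}\right) - \frac{2}{f} = f^{2} - \frac{2}{f} + \frac{f}{12}$)
$I{\left(K \right)} \left(-35\right) + P{\left(-5 \right)} = 0 \left(-35\right) + \left(\left(-5\right)^{2} - \frac{2}{-5} + \frac{1}{12} \left(-5\right)\right) = 0 - - \frac{1499}{60} = 0 + \left(25 + \frac{2}{5} - \frac{5}{12}\right) = 0 + \frac{1499}{60} = \frac{1499}{60}$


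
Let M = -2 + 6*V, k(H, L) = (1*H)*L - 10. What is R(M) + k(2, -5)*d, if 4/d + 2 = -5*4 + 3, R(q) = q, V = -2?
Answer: -186/19 ≈ -9.7895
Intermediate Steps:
k(H, L) = -10 + H*L (k(H, L) = H*L - 10 = -10 + H*L)
M = -14 (M = -2 + 6*(-2) = -2 - 12 = -14)
d = -4/19 (d = 4/(-2 + (-5*4 + 3)) = 4/(-2 + (-20 + 3)) = 4/(-2 - 17) = 4/(-19) = 4*(-1/19) = -4/19 ≈ -0.21053)
R(M) + k(2, -5)*d = -14 + (-10 + 2*(-5))*(-4/19) = -14 + (-10 - 10)*(-4/19) = -14 - 20*(-4/19) = -14 + 80/19 = -186/19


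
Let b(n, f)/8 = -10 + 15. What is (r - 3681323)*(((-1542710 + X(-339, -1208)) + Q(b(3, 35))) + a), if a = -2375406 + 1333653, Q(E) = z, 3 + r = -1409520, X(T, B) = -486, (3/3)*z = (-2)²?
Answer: 13159556913470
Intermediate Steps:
z = 4 (z = (-2)² = 4)
b(n, f) = 40 (b(n, f) = 8*(-10 + 15) = 8*5 = 40)
r = -1409523 (r = -3 - 1409520 = -1409523)
Q(E) = 4
a = -1041753
(r - 3681323)*(((-1542710 + X(-339, -1208)) + Q(b(3, 35))) + a) = (-1409523 - 3681323)*(((-1542710 - 486) + 4) - 1041753) = -5090846*((-1543196 + 4) - 1041753) = -5090846*(-1543192 - 1041753) = -5090846*(-2584945) = 13159556913470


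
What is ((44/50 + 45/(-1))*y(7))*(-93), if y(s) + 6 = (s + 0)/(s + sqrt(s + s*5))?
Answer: 102579/25 - 102579*sqrt(42)/25 ≈ -22488.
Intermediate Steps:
y(s) = -6 + s/(s + sqrt(6)*sqrt(s)) (y(s) = -6 + (s + 0)/(s + sqrt(s + s*5)) = -6 + s/(s + sqrt(s + 5*s)) = -6 + s/(s + sqrt(6*s)) = -6 + s/(s + sqrt(6)*sqrt(s)))
((44/50 + 45/(-1))*y(7))*(-93) = ((44/50 + 45/(-1))*((-5*7 - 6*sqrt(6)*sqrt(7))/(7 + sqrt(6)*sqrt(7))))*(-93) = ((44*(1/50) + 45*(-1))*((-35 - 6*sqrt(42))/(7 + sqrt(42))))*(-93) = ((22/25 - 45)*((-35 - 6*sqrt(42))/(7 + sqrt(42))))*(-93) = -1103*(-35 - 6*sqrt(42))/(25*(7 + sqrt(42)))*(-93) = 102579*(-35 - 6*sqrt(42))/(25*(7 + sqrt(42)))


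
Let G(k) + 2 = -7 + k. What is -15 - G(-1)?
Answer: -5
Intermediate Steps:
G(k) = -9 + k (G(k) = -2 + (-7 + k) = -9 + k)
-15 - G(-1) = -15 - (-9 - 1) = -15 - 1*(-10) = -15 + 10 = -5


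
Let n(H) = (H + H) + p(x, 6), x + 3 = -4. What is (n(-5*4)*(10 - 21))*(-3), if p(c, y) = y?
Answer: -1122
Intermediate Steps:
x = -7 (x = -3 - 4 = -7)
n(H) = 6 + 2*H (n(H) = (H + H) + 6 = 2*H + 6 = 6 + 2*H)
(n(-5*4)*(10 - 21))*(-3) = ((6 + 2*(-5*4))*(10 - 21))*(-3) = ((6 + 2*(-20))*(-11))*(-3) = ((6 - 40)*(-11))*(-3) = -34*(-11)*(-3) = 374*(-3) = -1122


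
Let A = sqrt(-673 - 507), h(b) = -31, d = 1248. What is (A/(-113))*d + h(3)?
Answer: -31 - 2496*I*sqrt(295)/113 ≈ -31.0 - 379.38*I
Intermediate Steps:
A = 2*I*sqrt(295) (A = sqrt(-1180) = 2*I*sqrt(295) ≈ 34.351*I)
(A/(-113))*d + h(3) = ((2*I*sqrt(295))/(-113))*1248 - 31 = ((2*I*sqrt(295))*(-1/113))*1248 - 31 = -2*I*sqrt(295)/113*1248 - 31 = -2496*I*sqrt(295)/113 - 31 = -31 - 2496*I*sqrt(295)/113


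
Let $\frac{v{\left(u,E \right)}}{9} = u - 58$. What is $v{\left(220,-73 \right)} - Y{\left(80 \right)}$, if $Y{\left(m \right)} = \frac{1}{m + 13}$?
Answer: $\frac{135593}{93} \approx 1458.0$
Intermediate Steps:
$v{\left(u,E \right)} = -522 + 9 u$ ($v{\left(u,E \right)} = 9 \left(u - 58\right) = 9 \left(-58 + u\right) = -522 + 9 u$)
$Y{\left(m \right)} = \frac{1}{13 + m}$
$v{\left(220,-73 \right)} - Y{\left(80 \right)} = \left(-522 + 9 \cdot 220\right) - \frac{1}{13 + 80} = \left(-522 + 1980\right) - \frac{1}{93} = 1458 - \frac{1}{93} = \frac{135593}{93}$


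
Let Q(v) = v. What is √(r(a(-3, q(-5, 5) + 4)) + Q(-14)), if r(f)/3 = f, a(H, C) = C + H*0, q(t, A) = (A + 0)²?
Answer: √73 ≈ 8.5440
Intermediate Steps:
q(t, A) = A²
a(H, C) = C (a(H, C) = C + 0 = C)
r(f) = 3*f
√(r(a(-3, q(-5, 5) + 4)) + Q(-14)) = √(3*(5² + 4) - 14) = √(3*(25 + 4) - 14) = √(3*29 - 14) = √(87 - 14) = √73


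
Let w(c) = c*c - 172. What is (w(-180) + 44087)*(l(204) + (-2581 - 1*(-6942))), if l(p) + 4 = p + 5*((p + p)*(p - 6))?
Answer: 31173227515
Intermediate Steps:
w(c) = -172 + c² (w(c) = c² - 172 = -172 + c²)
l(p) = -4 + p + 10*p*(-6 + p) (l(p) = -4 + (p + 5*((p + p)*(p - 6))) = -4 + (p + 5*((2*p)*(-6 + p))) = -4 + (p + 5*(2*p*(-6 + p))) = -4 + (p + 10*p*(-6 + p)) = -4 + p + 10*p*(-6 + p))
(w(-180) + 44087)*(l(204) + (-2581 - 1*(-6942))) = ((-172 + (-180)²) + 44087)*((-4 - 59*204 + 10*204²) + (-2581 - 1*(-6942))) = ((-172 + 32400) + 44087)*((-4 - 12036 + 10*41616) + (-2581 + 6942)) = (32228 + 44087)*((-4 - 12036 + 416160) + 4361) = 76315*(404120 + 4361) = 76315*408481 = 31173227515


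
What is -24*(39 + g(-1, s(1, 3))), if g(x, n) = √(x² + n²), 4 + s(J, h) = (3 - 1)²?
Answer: -960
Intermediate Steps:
s(J, h) = 0 (s(J, h) = -4 + (3 - 1)² = -4 + 2² = -4 + 4 = 0)
g(x, n) = √(n² + x²)
-24*(39 + g(-1, s(1, 3))) = -24*(39 + √(0² + (-1)²)) = -24*(39 + √(0 + 1)) = -24*(39 + √1) = -24*(39 + 1) = -24*40 = -960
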